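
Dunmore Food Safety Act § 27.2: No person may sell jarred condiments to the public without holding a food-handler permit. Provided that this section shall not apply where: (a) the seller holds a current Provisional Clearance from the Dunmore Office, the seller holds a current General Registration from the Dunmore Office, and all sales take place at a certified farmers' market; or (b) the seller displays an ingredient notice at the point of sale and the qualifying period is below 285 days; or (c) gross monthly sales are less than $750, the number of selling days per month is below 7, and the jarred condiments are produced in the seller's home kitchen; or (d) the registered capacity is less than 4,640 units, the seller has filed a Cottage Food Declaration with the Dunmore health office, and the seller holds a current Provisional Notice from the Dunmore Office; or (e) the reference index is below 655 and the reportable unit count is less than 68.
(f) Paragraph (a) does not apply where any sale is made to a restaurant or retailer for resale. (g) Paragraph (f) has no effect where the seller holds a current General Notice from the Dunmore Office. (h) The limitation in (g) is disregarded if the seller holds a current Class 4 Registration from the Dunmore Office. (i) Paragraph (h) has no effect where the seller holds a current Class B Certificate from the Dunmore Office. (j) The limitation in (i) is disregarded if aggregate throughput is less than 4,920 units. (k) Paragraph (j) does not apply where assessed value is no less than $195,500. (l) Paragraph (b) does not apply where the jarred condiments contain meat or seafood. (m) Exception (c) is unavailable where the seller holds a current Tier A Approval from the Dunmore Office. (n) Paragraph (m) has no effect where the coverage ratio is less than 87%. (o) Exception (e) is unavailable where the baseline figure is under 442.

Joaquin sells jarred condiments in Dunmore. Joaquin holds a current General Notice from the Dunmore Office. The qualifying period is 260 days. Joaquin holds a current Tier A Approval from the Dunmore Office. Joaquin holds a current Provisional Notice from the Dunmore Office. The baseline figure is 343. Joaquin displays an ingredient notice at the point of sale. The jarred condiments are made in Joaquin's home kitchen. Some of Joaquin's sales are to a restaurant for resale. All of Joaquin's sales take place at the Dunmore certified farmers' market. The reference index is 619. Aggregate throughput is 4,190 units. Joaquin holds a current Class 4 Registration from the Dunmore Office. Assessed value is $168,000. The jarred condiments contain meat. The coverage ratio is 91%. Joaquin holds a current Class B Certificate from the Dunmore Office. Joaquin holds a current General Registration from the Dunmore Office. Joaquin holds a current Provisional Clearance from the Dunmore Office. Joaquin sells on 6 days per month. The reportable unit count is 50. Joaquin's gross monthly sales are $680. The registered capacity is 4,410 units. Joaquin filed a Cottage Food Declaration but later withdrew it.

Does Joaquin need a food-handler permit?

Yes — Joaquin must hold a food-handler permit.

Exception (a) is satisfied on its face — a current Provisional Clearance is held; a current General Registration is held; all sales are at a certified farmers' market. However, paragraphs (f)–(k) must be considered: (f) is triggered — some sales are to a restaurant for resale. (g) is engaged (a current General Notice is held), but yields to (h): (h) operates — a current Class 4 Registration is held. (i) applies (a current Class B Certificate is held), but is displaced by (j): (j) is triggered — aggregate throughput is 4,190 units, less than the 4,920 units limit. (k) is not engaged (assessed value is $168,000, short of $195,500), so (j) stands. (a) is therefore removed.
Exception (b)'s conditions are all satisfied: an ingredient notice is displayed; the qualifying period is 260 days, below the 285 days limit. But: (l) operates against (b): the jarred condiments contain meat. (b) is therefore removed.
All of (c)'s requirements are met (gross monthly sales are $680, less than the $750 limit; the number of selling days per month is 6, below the 7 limit; the jarred condiments are home-kitchen produced). However, paragraphs (m)–(n) must be considered: (m) operates against (c): a current Tier A Approval is held. (n), which would lift (m), is not triggered — the coverage ratio is 91%, not less than 87%. Exception (c) does not apply.
Exception (d) requires that the seller has filed a Cottage Food Declaration with the Dunmore health office; but the Cottage Food Declaration was withdrawn, so (d) is unavailable.
All of (e)'s requirements are met (the reference index is 619, below the 655 limit; the reportable unit count is 50, less than the 68 limit). Turning to paragraph (o): (o) operates against (e): the baseline figure is 343, under the 442 limit. (e) is therefore removed.
No exception applies. The general rule governs.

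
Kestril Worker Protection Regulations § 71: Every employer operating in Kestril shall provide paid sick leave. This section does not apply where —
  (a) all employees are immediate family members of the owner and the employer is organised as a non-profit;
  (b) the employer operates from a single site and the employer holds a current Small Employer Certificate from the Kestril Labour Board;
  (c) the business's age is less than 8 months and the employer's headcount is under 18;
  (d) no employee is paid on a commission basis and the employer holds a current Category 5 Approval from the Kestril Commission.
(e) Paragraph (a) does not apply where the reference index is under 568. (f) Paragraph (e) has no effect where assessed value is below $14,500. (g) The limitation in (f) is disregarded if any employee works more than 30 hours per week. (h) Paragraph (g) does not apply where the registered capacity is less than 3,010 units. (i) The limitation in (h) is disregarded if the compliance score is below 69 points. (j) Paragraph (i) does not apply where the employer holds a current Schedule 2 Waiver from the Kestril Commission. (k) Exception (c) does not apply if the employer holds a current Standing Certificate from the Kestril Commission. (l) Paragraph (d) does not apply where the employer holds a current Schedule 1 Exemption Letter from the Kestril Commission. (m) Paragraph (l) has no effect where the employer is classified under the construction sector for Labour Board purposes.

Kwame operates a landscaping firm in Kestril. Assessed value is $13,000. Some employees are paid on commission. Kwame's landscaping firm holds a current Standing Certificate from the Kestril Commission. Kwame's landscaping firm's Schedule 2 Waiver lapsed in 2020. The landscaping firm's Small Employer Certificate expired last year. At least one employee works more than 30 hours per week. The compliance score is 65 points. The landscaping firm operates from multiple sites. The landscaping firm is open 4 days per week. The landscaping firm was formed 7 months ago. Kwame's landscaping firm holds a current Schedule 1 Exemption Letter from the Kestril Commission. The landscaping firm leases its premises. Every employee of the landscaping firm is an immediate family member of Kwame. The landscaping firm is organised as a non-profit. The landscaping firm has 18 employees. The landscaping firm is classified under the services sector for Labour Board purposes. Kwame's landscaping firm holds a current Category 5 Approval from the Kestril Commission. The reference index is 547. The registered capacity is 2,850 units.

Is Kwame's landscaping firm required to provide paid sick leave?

Exception (a)'s conditions are all satisfied: every employee is an immediate family member; the employer is a non-profit. However, paragraphs (e)–(j) must be considered: (e) operates against (a): the reference index is 547, under the 568 limit. (f) would limit (e) — assessed value is $13,000, below the $14,500 limit — but (g) sets (f) aside: (g) operates against (f): at least one employee exceeds 30 hours/week. (h) operates (the registered capacity is 2,850 units, less than the 3,010 units limit), but yields to (i): (i) operates against (h): the compliance score is 65 points, below the 69 points limit. (j), which would lift (i), is inapplicable — there is no Schedule 2 Waiver in force. (a) is therefore removed.
Exception (b) requires that the employer operates from a single site; but the employer operates from multiple sites, so (b) is unavailable.
Exception (c) fails — the employer's headcount is 18, not under 18.
Exception (d) does not apply: some employees are paid on commission.
None of the exceptions is available; § 71 applies in full.

Yes — Kwame's landscaping firm must provide paid sick leave.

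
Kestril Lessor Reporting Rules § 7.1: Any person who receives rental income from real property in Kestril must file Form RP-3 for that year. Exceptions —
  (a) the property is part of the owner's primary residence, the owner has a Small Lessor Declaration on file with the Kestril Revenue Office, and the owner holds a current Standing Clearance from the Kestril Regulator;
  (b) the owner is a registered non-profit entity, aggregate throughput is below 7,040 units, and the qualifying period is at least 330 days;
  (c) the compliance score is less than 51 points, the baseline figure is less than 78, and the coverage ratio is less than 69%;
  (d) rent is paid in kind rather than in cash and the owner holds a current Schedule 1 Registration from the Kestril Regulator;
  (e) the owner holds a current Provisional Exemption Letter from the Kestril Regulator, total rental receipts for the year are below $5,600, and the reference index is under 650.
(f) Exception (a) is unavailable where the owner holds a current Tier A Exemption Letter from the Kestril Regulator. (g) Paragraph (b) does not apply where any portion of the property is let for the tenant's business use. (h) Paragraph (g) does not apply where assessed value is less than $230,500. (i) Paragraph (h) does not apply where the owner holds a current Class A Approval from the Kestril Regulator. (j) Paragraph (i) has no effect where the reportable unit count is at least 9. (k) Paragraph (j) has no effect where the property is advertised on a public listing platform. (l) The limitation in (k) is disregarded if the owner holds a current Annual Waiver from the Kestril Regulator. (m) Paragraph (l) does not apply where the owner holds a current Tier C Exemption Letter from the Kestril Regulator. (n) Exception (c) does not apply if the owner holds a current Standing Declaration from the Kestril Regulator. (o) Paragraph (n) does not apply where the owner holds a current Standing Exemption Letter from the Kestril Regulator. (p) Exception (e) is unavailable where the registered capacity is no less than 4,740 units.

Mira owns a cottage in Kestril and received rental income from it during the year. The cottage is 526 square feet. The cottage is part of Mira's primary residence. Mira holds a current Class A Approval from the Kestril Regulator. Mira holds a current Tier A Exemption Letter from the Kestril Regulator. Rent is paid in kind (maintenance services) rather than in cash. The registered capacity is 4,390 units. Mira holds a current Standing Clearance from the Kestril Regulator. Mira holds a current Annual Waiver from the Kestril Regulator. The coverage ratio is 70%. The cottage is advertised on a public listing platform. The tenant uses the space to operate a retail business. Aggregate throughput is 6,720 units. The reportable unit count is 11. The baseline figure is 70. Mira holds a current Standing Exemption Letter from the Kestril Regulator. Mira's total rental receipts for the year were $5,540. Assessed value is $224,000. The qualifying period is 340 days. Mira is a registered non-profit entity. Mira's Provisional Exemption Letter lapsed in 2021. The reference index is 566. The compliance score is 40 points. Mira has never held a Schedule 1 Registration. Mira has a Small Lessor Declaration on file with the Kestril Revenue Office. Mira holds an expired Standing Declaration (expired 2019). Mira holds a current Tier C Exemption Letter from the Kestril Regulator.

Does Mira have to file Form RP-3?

Exception (a) is satisfied on its face — the cottage is part of the primary residence; a Small Lessor Declaration is on file; a current Standing Clearance is held. However, paragraph (f) must be considered: (f) operates — a current Tier A Exemption Letter is held. So (a) is unavailable.
Exception (b)'s conditions are all satisfied: Mira is a registered non-profit; aggregate throughput is 6,720 units, below the 7,040 units limit; the qualifying period is 340 days, meeting the 330 days threshold. However, paragraphs (g)–(m) must be considered: (g) operates against (b): the space is let for business use. (h) would limit (g) — assessed value is $224,000, less than the $230,500 limit — but (i) sets (h) aside: (i) operates against (h): a current Class A Approval is held. (j) would limit (i) — the reportable unit count is 11, meeting the 9 threshold — but (k) sets (j) aside: (k) operates — the property is publicly advertised. (l) would limit (k) — a current Annual Waiver is held — but (m) sets (l) aside: (m) operates against (l): a current Tier C Exemption Letter is held. Exception (b) does not apply.
Exception (c) requires that the coverage ratio is less than 69%; but the coverage ratio is 70%, not less than 69%, so (c) is unavailable.
Exception (d) does not apply: the Schedule 1 Registration is not current.
Exception (e) does not apply: the Provisional Exemption Letter is not current.
No exception applies. The general rule governs.

Yes — Mira must file Form RP-3.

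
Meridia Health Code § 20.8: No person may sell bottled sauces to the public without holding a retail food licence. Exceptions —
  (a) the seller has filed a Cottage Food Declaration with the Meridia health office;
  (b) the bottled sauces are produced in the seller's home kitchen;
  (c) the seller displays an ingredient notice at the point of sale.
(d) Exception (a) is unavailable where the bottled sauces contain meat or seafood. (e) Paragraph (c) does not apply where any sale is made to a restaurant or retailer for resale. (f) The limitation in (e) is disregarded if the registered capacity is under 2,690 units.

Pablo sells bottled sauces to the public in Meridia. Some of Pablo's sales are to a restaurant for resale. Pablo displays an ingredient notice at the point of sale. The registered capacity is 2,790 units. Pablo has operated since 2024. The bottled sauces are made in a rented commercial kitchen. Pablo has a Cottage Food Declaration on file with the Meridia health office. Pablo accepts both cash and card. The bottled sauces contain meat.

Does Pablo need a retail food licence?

Yes — Pablo must hold a retail food licence.

Exception (a) is satisfied on its face — a Cottage Food Declaration is on file. But applying paragraph (d): (d) is triggered — the bottled sauces contain meat. So (a) is unavailable.
Exception (b) does not apply: the bottled sauces are made in a commercial kitchen, not a home kitchen.
Exception (c) is satisfied on its face — an ingredient notice is displayed. However, paragraphs (e)–(f) must be considered: (e) operates against (c): some sales are to a restaurant for resale. (f) does not operate here (the registered capacity is 2,790 units, not under 2,690 units), so (e) stands. (c) is therefore removed.
No exception applies. The general rule governs.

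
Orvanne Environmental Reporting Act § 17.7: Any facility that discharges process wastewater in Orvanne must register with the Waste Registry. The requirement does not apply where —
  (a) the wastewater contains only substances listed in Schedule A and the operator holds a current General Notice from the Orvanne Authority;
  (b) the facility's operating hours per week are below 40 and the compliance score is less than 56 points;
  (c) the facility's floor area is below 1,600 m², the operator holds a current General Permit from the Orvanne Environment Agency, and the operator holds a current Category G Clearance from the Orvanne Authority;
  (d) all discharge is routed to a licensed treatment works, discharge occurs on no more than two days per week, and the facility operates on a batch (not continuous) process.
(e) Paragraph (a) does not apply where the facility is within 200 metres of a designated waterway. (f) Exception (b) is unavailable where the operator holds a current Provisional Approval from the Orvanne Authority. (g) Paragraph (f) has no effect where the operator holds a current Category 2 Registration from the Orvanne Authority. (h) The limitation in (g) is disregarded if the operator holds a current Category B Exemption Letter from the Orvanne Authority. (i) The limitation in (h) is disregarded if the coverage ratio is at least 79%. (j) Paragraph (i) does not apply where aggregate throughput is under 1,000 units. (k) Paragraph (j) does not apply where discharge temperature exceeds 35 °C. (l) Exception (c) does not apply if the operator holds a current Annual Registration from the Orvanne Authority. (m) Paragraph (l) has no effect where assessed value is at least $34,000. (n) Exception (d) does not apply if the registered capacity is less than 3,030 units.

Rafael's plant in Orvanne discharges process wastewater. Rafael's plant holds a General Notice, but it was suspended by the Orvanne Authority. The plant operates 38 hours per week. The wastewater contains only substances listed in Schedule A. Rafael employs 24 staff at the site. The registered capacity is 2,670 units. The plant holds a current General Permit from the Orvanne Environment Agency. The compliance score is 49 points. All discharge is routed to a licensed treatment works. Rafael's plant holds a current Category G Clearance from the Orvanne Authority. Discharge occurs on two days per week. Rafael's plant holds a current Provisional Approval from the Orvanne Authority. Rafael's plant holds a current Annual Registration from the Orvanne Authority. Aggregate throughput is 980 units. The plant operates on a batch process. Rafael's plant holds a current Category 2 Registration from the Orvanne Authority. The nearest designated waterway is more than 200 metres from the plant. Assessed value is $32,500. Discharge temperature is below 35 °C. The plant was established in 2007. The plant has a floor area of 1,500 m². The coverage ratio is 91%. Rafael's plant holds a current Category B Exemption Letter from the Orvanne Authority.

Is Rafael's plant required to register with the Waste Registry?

Yes — Rafael's plant must register with the Waste Registry.

Exception (a) does not apply: there is no General Notice in force.
Exception (b): the facility's operating hours per week are 38, below the 40 limit; the compliance score is 49 points, less than the 56 points limit — every condition holds. Turning to paragraphs (f)–(k): (f) operates against (b): a current Provisional Approval is held. (g) operates (a current Category 2 Registration is held), but yields to (h): (h) operates against (g): a current Category B Exemption Letter is held. (i) is engaged (the coverage ratio is 91%, meeting the 79% threshold), but is displaced by (j): (j) is engaged — aggregate throughput is 980 units, under the 1,000 units limit. (k) does not operate here (discharge temperature is below 35 °C), so (j) stands. (b) is therefore removed.
Exception (c): the facility's floor area is 1,500 m², below the 1,600 m² limit; a current General Permit is held; a current Category G Clearance is held — every condition holds. But applying paragraphs (l)–(m): (l) applies — a current Annual Registration is held. (m), which would lift (l), is not triggered — assessed value is $32,500, short of $34,000. Exception (c) does not apply.
Exception (d) is satisfied on its face — discharge is routed to a licensed treatment works; discharge occurs on no more than two days per week; the facility operates on a batch process. Turning to paragraph (n): (n) operates against (d): the registered capacity is 2,670 units, less than the 3,030 units limit. (d) is therefore removed.
No exception applies. The general rule governs.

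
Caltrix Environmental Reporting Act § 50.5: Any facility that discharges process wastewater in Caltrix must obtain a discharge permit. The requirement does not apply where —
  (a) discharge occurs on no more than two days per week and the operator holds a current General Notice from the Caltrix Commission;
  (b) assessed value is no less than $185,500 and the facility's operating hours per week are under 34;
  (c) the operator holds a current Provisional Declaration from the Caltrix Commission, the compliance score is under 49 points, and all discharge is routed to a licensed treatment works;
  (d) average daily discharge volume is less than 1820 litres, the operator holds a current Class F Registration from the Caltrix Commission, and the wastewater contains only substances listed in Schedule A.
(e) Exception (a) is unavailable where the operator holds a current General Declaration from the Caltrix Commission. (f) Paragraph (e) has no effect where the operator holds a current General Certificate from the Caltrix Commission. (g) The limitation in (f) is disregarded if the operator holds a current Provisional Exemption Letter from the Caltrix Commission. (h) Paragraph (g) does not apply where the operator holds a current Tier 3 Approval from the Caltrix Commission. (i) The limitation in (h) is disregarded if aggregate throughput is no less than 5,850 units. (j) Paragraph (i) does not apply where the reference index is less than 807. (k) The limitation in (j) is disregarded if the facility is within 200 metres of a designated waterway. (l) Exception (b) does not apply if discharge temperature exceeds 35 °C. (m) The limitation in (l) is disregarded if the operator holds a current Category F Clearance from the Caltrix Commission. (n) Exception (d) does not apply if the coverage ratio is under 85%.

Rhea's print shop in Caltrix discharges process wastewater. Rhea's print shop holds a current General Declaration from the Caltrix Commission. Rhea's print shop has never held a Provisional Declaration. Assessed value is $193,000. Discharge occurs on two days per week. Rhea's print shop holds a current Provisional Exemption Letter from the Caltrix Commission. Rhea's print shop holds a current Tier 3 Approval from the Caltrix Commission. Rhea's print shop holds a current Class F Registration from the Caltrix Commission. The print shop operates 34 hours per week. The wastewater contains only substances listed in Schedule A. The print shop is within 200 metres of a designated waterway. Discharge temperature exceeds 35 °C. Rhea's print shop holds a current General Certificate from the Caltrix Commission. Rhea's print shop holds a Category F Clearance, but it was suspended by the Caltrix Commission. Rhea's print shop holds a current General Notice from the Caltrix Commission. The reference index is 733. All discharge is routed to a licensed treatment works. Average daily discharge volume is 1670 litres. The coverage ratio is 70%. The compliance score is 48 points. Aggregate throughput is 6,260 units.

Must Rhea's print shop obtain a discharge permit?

Yes — Rhea's print shop must obtain a discharge permit.

Exception (a) is satisfied on its face — discharge occurs on no more than two days per week; a current General Notice is held. But applying paragraphs (e)–(k): (e) operates against (a): a current General Declaration is held. (f) is triggered (a current General Certificate is held), but yields to (g): (g) is engaged — a current Provisional Exemption Letter is held. (h) is engaged (a current Tier 3 Approval is held), but is set aside by (i): (i) is triggered — aggregate throughput is 6,260 units, meeting the 5,850 units threshold. (j) would limit (i) — the reference index is 733, less than the 807 limit — but (k) sets (j) aside: (k) applies — the print shop is within 200 m of a designated waterway. So (a) is unavailable.
Exception (b) requires that the facility's operating hours per week are under 34; but the facility's operating hours per week are 34, not under 34, so (b) is unavailable.
Exception (c) requires that the operator holds a current Provisional Declaration from the Caltrix Commission; but the Provisional Declaration is not current, so (c) is unavailable.
Exception (d): average daily discharge volume is 1670 litres, less than the 1820 litres limit; a current Class F Registration is held; the wastewater is Schedule-A-only — every condition holds. But applying paragraph (n): (n) is engaged — the coverage ratio is 70%, under the 85% limit. (d) is therefore removed.
No exception displaces § 50.5.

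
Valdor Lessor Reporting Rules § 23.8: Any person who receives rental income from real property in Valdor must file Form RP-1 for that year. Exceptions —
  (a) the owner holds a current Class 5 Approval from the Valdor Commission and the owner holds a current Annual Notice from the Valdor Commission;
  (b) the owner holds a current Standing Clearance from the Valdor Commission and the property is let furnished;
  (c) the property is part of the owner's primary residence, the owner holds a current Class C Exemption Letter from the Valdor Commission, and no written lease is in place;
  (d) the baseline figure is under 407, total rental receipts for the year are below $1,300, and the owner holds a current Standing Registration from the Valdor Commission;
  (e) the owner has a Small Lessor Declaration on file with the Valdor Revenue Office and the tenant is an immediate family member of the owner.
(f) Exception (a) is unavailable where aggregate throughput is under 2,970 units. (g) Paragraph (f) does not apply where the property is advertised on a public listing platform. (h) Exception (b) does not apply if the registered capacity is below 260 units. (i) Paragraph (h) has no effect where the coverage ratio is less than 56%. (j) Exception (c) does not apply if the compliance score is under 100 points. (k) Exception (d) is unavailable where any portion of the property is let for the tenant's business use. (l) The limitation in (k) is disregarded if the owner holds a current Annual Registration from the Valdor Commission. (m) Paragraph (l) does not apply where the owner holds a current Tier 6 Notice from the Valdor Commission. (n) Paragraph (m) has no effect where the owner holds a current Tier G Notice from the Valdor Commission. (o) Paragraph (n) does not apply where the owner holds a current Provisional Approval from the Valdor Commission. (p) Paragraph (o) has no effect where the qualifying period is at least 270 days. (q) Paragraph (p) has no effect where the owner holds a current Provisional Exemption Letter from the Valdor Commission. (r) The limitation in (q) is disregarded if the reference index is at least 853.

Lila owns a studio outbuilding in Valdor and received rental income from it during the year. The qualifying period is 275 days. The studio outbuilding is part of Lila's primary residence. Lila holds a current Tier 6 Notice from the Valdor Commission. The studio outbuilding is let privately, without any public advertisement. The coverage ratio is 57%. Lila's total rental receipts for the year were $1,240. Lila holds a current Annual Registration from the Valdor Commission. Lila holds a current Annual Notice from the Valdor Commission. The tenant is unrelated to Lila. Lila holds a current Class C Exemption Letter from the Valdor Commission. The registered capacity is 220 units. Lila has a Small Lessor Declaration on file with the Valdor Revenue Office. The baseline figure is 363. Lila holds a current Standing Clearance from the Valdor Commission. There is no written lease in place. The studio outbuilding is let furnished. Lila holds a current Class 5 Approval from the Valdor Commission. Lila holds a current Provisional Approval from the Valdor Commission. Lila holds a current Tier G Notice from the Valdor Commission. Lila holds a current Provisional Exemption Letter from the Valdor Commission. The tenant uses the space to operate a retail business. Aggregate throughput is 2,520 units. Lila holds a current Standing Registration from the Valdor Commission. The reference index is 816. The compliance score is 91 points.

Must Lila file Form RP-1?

Yes — Lila must file Form RP-1.

Exception (a): a current Class 5 Approval is held; a current Annual Notice is held — every condition holds. However, paragraphs (f)–(g) must be considered: (f) operates — aggregate throughput is 2,520 units, under the 2,970 units limit. (g) is inapplicable (the property is let privately without advertisement), so (f) stands. (a) is therefore removed.
Exception (b): a current Standing Clearance is held; the property is let furnished — every condition holds. However, paragraphs (h)–(i) must be considered: (h) operates against (b): the registered capacity is 220 units, below the 260 units limit. (i), which would lift (h), is inapplicable — the coverage ratio is 57%, not less than 56%. (b) is therefore removed.
Exception (c)'s conditions are all satisfied: the studio outbuilding is part of the primary residence; a current Class C Exemption Letter is held; there is no written lease. But: (j) operates against (c): the compliance score is 91 points, under the 100 points limit. So (c) is unavailable.
Exception (d) is satisfied on its face — the baseline figure is 363, under the 407 limit; total rental receipts for the year are $1,240, below the $1,300 limit; a current Standing Registration is held. But applying paragraphs (k)–(r): (k) operates against (d): the space is let for business use. (l) is triggered (a current Annual Registration is held), but is set aside by (m): (m) is engaged — a current Tier 6 Notice is held. (n) would limit (m) — a current Tier G Notice is held — but (o) sets (n) aside: (o) applies — a current Provisional Approval is held. (p) applies (the qualifying period is 275 days, meeting the 270 days threshold), but is overridden by (q): (q) operates against (p): a current Provisional Exemption Letter is held. (r) is not triggered (the reference index is 816, short of 853), so (q) stands. (d) is therefore removed.
Exception (e) does not apply: the tenant is unrelated to the owner.
None of the exceptions is available; § 23.8 applies in full.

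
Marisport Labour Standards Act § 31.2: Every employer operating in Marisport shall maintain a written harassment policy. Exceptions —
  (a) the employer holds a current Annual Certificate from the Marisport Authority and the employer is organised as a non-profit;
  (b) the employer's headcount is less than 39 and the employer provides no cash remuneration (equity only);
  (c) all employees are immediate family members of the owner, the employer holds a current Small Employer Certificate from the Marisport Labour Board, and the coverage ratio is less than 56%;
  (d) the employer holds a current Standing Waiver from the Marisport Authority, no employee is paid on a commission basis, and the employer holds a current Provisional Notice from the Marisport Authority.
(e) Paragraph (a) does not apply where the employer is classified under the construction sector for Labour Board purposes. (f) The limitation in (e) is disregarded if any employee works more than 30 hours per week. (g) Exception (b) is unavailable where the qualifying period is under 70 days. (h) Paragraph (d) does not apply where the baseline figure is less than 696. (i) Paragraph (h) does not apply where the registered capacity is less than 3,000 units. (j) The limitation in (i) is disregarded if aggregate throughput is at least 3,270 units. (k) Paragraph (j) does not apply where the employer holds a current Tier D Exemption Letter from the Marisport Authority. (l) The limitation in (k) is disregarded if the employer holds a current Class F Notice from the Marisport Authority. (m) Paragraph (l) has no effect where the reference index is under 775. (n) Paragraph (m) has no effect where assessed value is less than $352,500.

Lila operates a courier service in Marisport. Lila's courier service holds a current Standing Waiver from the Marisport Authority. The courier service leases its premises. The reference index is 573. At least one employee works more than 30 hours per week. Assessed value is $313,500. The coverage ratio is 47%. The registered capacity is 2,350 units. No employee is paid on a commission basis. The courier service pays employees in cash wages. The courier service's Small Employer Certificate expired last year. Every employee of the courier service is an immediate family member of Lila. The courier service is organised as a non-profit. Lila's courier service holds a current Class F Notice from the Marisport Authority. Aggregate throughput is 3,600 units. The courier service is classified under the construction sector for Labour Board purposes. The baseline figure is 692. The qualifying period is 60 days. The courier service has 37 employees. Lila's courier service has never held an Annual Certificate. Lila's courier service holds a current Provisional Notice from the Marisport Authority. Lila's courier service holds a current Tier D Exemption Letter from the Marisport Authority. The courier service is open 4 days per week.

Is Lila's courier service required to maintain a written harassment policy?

Yes — Lila's courier service must maintain a written harassment policy.

Exception (a) fails — no current Annual Certificate is held.
Exception (b) requires that the employer provides no cash remuneration (equity only); but employees are paid cash wages, so (b) is unavailable.
Exception (c) requires that the employer holds a current Small Employer Certificate from the Marisport Labour Board; but the Small Employer Certificate has expired, so (c) is unavailable.
All of (d)'s requirements are met (a current Standing Waiver is held; no employee is paid on commission; a current Provisional Notice is held). But applying paragraphs (h)–(n): (h) operates against (d): the baseline figure is 692, less than the 696 limit. (i) would limit (h) — the registered capacity is 2,350 units, less than the 3,000 units limit — but (j) sets (i) aside: (j) is engaged — aggregate throughput is 3,600 units, meeting the 3,270 units threshold. (k) is engaged (a current Tier D Exemption Letter is held), but is itself disapplied by (l): (l) applies — a current Class F Notice is held. (m) would limit (l) — the reference index is 573, under the 775 limit — but (n) sets (m) aside: (n) operates against (m): assessed value is $313,500, less than the $352,500 limit. Exception (d) does not apply.
Every exception is unavailable, so the rule governs.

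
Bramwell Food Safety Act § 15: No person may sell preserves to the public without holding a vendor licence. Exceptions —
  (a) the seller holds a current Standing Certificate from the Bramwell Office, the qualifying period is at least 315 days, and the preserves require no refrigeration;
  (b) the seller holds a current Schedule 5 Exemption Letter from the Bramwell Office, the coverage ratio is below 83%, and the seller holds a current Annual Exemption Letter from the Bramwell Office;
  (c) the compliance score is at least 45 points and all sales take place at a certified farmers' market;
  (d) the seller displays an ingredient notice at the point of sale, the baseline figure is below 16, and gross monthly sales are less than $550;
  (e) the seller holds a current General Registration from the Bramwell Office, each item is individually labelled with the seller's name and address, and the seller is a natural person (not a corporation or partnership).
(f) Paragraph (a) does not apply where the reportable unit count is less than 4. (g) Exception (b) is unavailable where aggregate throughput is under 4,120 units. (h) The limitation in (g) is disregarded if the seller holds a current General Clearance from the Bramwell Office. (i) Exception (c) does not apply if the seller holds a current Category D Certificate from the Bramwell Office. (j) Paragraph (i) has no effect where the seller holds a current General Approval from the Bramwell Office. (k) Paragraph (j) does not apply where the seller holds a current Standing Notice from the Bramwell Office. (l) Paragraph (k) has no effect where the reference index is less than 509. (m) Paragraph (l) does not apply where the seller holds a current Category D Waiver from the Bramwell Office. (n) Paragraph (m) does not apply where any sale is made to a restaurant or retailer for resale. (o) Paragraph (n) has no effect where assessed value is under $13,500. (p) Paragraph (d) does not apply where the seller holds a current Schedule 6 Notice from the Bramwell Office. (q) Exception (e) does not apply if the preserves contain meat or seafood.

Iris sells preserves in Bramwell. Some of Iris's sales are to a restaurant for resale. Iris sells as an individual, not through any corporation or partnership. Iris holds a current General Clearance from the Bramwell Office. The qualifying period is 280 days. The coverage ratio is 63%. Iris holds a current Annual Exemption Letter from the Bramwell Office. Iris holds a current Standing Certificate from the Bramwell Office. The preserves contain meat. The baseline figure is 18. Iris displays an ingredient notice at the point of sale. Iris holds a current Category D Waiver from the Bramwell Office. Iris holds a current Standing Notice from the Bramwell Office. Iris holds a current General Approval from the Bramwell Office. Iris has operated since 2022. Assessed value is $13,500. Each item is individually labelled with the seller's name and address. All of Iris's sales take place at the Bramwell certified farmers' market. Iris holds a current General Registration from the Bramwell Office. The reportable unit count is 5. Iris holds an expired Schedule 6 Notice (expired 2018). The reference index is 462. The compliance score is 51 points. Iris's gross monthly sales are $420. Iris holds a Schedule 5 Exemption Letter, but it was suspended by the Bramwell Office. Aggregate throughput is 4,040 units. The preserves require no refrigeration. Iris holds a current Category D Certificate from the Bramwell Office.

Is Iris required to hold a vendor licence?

No — exception (c) applies; Iris is not required to hold a vendor licence.

Exception (a) requires that the qualifying period is at least 315 days; but the qualifying period is 280 days, short of 315 days, so (a) is unavailable.
Exception (b) does not apply: no current Schedule 5 Exemption Letter is held.
Exception (c) is satisfied on its face — the compliance score is 51 points, meeting the 45 points threshold; all sales are at a certified farmers' market. Considering the limiting provisions: (i) would limit (c) — a current Category D Certificate is held — but (j) sets (i) aside: (j) operates against (i): a current General Approval is held. (k) would limit (j) — a current Standing Notice is held — but (l) sets (k) aside: (l) operates against (k): the reference index is 462, less than the 509 limit. (m) applies (a current Category D Waiver is held), but yields to (n): (n) operates against (m): some sales are to a restaurant for resale. (o) does not operate here (assessed value is $13,500, not under $13,500), so (n) stands. So (c) applies.
Exception (d) requires that the baseline figure is below 16; but the baseline figure is 18, not below 16, so (d) is unavailable.
Exception (e)'s conditions are all satisfied: a current General Registration is held; items are individually labelled; the seller is a natural person. Turning to paragraph (q): (q) operates against (e): the preserves contain meat. So (e) is unavailable.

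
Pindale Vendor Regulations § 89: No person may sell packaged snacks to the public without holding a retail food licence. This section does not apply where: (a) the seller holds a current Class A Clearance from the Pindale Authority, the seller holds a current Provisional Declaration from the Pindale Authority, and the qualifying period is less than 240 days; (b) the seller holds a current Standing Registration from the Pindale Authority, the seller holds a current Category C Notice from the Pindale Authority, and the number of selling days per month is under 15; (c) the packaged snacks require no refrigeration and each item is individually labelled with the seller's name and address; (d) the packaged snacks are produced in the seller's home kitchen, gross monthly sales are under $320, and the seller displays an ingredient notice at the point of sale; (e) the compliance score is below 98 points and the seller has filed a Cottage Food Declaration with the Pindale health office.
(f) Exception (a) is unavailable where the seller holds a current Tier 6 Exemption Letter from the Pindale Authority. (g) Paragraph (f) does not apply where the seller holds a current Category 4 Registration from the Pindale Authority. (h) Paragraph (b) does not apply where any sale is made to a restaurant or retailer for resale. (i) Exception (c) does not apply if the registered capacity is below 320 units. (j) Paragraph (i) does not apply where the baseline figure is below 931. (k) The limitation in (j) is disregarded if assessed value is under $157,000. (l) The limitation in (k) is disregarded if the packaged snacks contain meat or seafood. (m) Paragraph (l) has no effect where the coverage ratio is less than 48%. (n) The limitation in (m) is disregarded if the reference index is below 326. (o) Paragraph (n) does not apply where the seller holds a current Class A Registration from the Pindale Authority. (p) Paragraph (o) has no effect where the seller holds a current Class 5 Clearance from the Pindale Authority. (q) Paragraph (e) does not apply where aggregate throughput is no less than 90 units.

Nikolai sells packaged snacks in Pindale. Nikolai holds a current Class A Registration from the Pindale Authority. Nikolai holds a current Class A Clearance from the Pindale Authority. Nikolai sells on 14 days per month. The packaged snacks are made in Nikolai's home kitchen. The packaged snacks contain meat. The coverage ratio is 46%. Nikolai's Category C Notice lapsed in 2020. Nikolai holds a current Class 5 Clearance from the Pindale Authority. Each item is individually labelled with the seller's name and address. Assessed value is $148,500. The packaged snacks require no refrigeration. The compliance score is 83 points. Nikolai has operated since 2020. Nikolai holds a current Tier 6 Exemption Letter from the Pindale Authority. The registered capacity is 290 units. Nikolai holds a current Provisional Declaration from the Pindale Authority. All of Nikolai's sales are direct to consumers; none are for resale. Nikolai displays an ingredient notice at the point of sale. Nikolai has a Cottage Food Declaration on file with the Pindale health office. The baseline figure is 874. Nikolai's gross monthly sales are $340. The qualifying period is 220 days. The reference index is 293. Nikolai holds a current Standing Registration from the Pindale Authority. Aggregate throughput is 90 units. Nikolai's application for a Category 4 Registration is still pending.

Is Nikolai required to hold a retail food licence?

Exception (a)'s conditions are all satisfied: a current Class A Clearance is held; a current Provisional Declaration is held; the qualifying period is 220 days, less than the 240 days limit. But applying paragraphs (f)–(g): (f) operates against (a): a current Tier 6 Exemption Letter is held. (g) is not engaged (the Category 4 Registration is not current), so (f) stands. Exception (a) does not apply.
Exception (b) fails — no current Category C Notice is held.
All of (c)'s requirements are met (the packaged snacks are shelf-stable; items are individually labelled). As to paragraphs (i)–(p): (i) would limit (c) — the registered capacity is 290 units, below the 320 units limit — but (j) sets (i) aside: (j) operates against (i): the baseline figure is 874, below the 931 limit. (k) operates (assessed value is $148,500, under the $157,000 limit), but is set aside by (l): (l) operates — the packaged snacks contain meat. (m) operates (the coverage ratio is 46%, less than the 48% limit), but yields to (n): (n) is engaged — the reference index is 293, below the 326 limit. (o) would limit (n) — a current Class A Registration is held — but (p) sets (o) aside: (p) operates — a current Class 5 Clearance is held. (c) remains available.
Exception (d) fails — gross monthly sales are $340, not under $320.
All of (e)'s requirements are met (the compliance score is 83 points, below the 98 points limit; a Cottage Food Declaration is on file). However, paragraph (q) must be considered: (q) operates against (e): aggregate throughput is 90 units, meeting the 90 units threshold. (e) is therefore removed.

No — exception (c) applies; Nikolai is not required to hold a retail food licence.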